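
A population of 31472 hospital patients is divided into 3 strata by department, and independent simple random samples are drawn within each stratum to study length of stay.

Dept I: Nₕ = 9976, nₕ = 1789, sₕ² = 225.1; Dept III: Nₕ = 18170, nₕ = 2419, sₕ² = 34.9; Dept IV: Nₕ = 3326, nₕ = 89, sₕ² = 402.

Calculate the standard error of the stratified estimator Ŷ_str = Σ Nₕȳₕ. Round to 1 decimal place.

7939.5

Var(Ŷ_str) = Σₕ Nₕ²(1 − fₕ)sₕ²/nₕ.
Dept I: 9976²·(1 − 1789/9976)·225.1/1789 = 1.0276527 × 10^7.
Dept III: 18170²·(1 − 2419/18170)·34.9/2419 = 4.1290735 × 10^6.
Dept IV: 3326²·(1 − 89/3326)·402/89 = 4.8629633 × 10^7.
Sum = 6.3035234 × 10^7.
SE = √(6.3035234 × 10^7) = 7939.5.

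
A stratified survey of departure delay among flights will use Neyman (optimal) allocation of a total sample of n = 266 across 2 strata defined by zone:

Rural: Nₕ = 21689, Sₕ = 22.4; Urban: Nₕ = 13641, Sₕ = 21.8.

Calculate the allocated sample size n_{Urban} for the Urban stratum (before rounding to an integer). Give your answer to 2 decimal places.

Neyman allocation: nₕ = n·NₕSₕ / Σⱼ NⱼSⱼ.
Σ NⱼSⱼ = 21689·22.4 + 13641·21.8 = 783207.4.
n_{Urban} = 266·13641·21.8 / 783207.4 = 101.00.

101.00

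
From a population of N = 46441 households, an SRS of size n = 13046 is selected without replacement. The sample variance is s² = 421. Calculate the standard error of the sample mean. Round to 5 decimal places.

0.15233

Under SRS without replacement, Var(ȳ) = (1 − f)·s²/n with f = n/N = 13046/46441 = 0.28091557.
Var(ȳ) = (1 − 0.28091557)·421/13046 = 0.71908443·0.032270428 = 0.023205162.
SE(ȳ) = √(0.023205162) = 0.15233.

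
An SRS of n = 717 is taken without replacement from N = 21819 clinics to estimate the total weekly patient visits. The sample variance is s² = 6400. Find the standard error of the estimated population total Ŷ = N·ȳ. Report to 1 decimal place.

64107.6

Var(Ŷ) = N²·Var(ȳ) = N²·(1 − n/N)·s²/n.
f = 717/21819 = 0.03286127; Var(ȳ) = 0.96713873·6400/717 = 8.6327586.
Var(Ŷ) = 21819² · 8.6327586 = 4.1097867 × 10^9.
SE(Ŷ) = √(4.1097867 × 10^9) = 64107.6.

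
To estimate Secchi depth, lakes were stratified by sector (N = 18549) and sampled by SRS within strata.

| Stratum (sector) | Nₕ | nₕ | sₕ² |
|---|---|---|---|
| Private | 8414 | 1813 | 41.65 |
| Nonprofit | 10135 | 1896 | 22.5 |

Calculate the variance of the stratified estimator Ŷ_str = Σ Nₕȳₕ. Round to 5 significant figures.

2.2669 × 10^6

Var(Ŷ_str) = Σₕ Nₕ²(1 − fₕ)sₕ²/nₕ.
Private: 8414²·(1 − 1813/8414)·41.65/1813 = 1.2759376 × 10^6.
Nonprofit: 10135²·(1 − 1896/10135)·22.5/1896 = 990928.78.
Sum = 2.2668664 × 10^6.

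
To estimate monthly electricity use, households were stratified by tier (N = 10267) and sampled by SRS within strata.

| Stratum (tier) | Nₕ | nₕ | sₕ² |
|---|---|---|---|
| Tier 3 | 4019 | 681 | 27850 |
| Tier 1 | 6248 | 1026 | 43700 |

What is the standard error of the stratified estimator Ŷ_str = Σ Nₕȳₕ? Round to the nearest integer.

44026

Var(Ŷ_str) = Σₕ Nₕ²(1 − fₕ)sₕ²/nₕ.
Tier 3: 4019²·(1 − 681/4019)·27850/681 = 5.4863363 × 10^8.
Tier 1: 6248²·(1 − 1026/6248)·43700/1026 = 1.3896709 × 10^9.
Sum = 1.9383045 × 10^9.
SE = √(1.9383045 × 10^9) = 44026.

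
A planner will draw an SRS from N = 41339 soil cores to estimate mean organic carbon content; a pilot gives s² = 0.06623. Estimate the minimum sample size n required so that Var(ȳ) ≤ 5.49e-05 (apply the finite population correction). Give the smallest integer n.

1173

Without fpc, n₀ = s²/D = 0.06623/5.49e-05 = 1206.3752.
With fpc, (1 − n/N)·s²/n ≤ D requires n ≥ n₀/(1 + n₀/N) = 1206.3752/(1 + 1206.3752/41339) = 1172.1684.
Rounding up, n = 1173.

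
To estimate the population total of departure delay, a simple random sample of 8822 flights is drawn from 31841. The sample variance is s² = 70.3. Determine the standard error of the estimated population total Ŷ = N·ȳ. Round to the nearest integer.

2417

Var(Ŷ) = N²·Var(ȳ) = N²·(1 − n/N)·s²/n.
f = 8822/31841 = 0.27706416; Var(ȳ) = 0.72293584·70.3/8822 = 0.0057608693.
Var(Ŷ) = 31841² · 0.0057608693 = 5.8406532 × 10^6.
SE(Ŷ) = √(5.8406532 × 10^6) = 2417.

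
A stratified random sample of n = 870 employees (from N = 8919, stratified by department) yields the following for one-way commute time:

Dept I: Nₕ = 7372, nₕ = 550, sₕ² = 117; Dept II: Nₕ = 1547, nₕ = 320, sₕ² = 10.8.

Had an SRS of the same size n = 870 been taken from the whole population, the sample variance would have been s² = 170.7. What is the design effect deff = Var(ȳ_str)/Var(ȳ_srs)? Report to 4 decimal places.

0.7641

Var(ȳ_str) = Σ Wₕ²(1−fₕ)sₕ²/nₕ with Wₕ = Nₕ/8919:
  Dept I: (7372/8919)²·(1−550/7372)·117/550 = 0.13448935
  Dept II: (1547/8919)²·(1−320/1547)·10.8/320 = 8.0533454 × 10^-4
  → Var(ȳ_str) = 0.13529468.
Var(ȳ_srs) = (1 − 870/8919)·170.7/870 = 0.17706798.
deff = 0.13529468 / 0.17706798 = 0.7641.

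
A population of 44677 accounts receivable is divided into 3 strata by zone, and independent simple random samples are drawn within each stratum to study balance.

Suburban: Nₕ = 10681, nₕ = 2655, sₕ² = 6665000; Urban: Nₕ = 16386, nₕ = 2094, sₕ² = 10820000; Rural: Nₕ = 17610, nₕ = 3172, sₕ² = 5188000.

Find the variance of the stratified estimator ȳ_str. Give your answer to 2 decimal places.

922.40

Var(ȳ_str) = Σₕ Wₕ²(1 − fₕ)sₕ²/nₕ with Wₕ = Nₕ/N, N = 44677.
Suburban: Wₕ = 0.23907156; term = 0.23907156²·(1 − 0.24857223)·6665000/2655 = 107.81488.
Urban: Wₕ = 0.36676590; term = 0.36676590²·(1 − 0.12779202)·10820000/2094 = 606.24551.
Rural: Wₕ = 0.39416254; term = 0.39416254²·(1 − 0.18012493)·5188000/3172 = 208.33641.
Sum = 922.3968.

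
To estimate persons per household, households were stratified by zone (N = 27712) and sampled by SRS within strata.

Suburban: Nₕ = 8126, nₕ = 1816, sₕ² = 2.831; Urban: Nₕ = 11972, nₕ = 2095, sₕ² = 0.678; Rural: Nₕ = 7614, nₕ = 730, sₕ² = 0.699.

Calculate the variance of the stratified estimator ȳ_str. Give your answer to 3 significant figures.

2.19 × 10^-4

Var(ȳ_str) = Σₕ Wₕ²(1 − fₕ)sₕ²/nₕ with Wₕ = Nₕ/N, N = 27712.
Suburban: Wₕ = 0.29323037; term = 0.29323037²·(1 − 0.22348019)·2.831/1816 = 1.0408651 × 10^-4.
Urban: Wₕ = 0.43201501; term = 0.43201501²·(1 − 0.17499165)·0.678/2095 = 4.9831239 × 10^-5.
Rural: Wₕ = 0.27475462; term = 0.27475462²·(1 − 0.09587602)·0.699/730 = 6.535402 × 10^-5.
Sum = 2.1927177 × 10^-4.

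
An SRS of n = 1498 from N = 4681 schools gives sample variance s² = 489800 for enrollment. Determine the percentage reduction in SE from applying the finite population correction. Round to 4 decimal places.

f = n/N = 1498/4681 = 0.32001709.
SE_no-fpc = √(s²/n) = 18.082292; SE_fpc = √((1−f)s²/n) = 14.910853.
Ratio = √(1−f) = 0.82461076. Reduction = 100·(1 − 0.82461076) = 17.5389%.

17.5389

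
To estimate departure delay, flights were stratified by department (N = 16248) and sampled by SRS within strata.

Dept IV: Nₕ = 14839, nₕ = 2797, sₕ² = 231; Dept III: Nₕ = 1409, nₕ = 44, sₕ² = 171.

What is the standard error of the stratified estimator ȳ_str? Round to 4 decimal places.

Var(ȳ_str) = Σₕ Wₕ²(1 − fₕ)sₕ²/nₕ with Wₕ = Nₕ/N, N = 16248.
Dept IV: Wₕ = 0.91328163; term = 0.91328163²·(1 − 0.18848979)·231/2797 = 0.055901434.
Dept III: Wₕ = 0.08671837; term = 0.08671837²·(1 − 0.03122782)·171/44 = 0.028313089.
Sum = 0.084214523.
SE = √(0.084214523) = 0.2902.

0.2902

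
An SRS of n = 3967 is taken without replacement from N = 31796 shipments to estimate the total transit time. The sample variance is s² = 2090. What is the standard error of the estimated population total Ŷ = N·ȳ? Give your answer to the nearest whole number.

Var(Ŷ) = N²·Var(ȳ) = N²·(1 − n/N)·s²/n.
f = 3967/31796 = 0.12476412; Var(ȳ) = 0.87523588·2090/3967 = 0.46111494.
Var(Ŷ) = 31796² · 0.46111494 = 4.6618057 × 10^8.
SE(Ŷ) = √(4.6618057 × 10^8) = 21591.

21591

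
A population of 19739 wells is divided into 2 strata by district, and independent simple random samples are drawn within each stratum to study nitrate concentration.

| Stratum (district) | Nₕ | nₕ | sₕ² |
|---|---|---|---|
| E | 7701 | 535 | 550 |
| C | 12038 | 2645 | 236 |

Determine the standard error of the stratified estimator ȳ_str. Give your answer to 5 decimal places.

Var(ȳ_str) = Σₕ Wₕ²(1 − fₕ)sₕ²/nₕ with Wₕ = Nₕ/N, N = 19739.
E: Wₕ = 0.39014134; term = 0.39014134²·(1 − 0.06947150)·550/535 = 0.1456071.
C: Wₕ = 0.60985866; term = 0.60985866²·(1 − 0.21972088)·236/2645 = 0.025893735.
Sum = 0.17150084.
SE = √(0.17150084) = 0.41413.

0.41413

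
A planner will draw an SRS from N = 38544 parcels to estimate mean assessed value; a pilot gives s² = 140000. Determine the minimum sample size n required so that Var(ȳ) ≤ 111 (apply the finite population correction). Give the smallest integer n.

Without fpc, n₀ = s²/D = 140000/111 = 1261.2613.
With fpc, (1 − n/N)·s²/n ≤ D requires n ≥ n₀/(1 + n₀/N) = 1261.2613/(1 + 1261.2613/38544) = 1221.2972.
Rounding up, n = 1222.

1222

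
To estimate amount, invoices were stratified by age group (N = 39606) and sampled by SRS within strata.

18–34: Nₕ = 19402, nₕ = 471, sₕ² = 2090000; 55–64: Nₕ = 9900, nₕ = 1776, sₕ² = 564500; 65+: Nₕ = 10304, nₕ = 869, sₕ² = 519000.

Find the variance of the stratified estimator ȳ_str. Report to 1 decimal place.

1092.3

Var(ȳ_str) = Σₕ Wₕ²(1 − fₕ)sₕ²/nₕ with Wₕ = Nₕ/N, N = 39606.
18–34: Wₕ = 0.48987527; term = 0.48987527²·(1 − 0.02427585)·2090000/471 = 1039.0189.
55–64: Wₕ = 0.24996213; term = 0.24996213²·(1 − 0.17939394)·564500/1776 = 16.296867.
65+: Wₕ = 0.26016260; term = 0.26016260²·(1 − 0.08433618)·519000/869 = 37.014626.
Sum = 1092.3304.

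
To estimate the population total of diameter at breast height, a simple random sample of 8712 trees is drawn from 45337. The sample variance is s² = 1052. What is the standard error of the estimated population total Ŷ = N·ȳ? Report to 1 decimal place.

Var(Ŷ) = N²·Var(ȳ) = N²·(1 − n/N)·s²/n.
f = 8712/45337 = 0.19216093; Var(ȳ) = 0.80783907·1052/8712 = 0.097548979.
Var(Ŷ) = 45337² · 0.097548979 = 2.0050642 × 10^8.
SE(Ŷ) = √(2.0050642 × 10^8) = 14160.0.

14160.0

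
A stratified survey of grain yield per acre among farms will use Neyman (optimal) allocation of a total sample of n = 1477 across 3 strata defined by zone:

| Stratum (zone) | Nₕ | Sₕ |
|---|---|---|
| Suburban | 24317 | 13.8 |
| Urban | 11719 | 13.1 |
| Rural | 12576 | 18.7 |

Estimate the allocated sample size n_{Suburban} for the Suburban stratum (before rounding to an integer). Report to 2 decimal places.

Neyman allocation: nₕ = n·NₕSₕ / Σⱼ NⱼSⱼ.
Σ NⱼSⱼ = 24317·13.8 + 11719·13.1 + 12576·18.7 = 724264.7.
n_{Suburban} = 1477·24317·13.8 / 724264.7 = 684.34.

684.34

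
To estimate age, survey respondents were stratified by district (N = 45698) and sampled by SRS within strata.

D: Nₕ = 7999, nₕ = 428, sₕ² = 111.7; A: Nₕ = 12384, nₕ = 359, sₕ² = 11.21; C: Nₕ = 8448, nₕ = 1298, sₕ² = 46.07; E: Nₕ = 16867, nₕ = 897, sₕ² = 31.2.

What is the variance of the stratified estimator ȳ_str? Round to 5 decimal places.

Var(ȳ_str) = Σₕ Wₕ²(1 − fₕ)sₕ²/nₕ with Wₕ = Nₕ/N, N = 45698.
D: Wₕ = 0.17504048; term = 0.17504048²·(1 − 0.05350669)·111.7/428 = 0.007568398.
A: Wₕ = 0.27099654; term = 0.27099654²·(1 − 0.02898902)·11.21/359 = 0.0022267056.
C: Wₕ = 0.18486586; term = 0.18486586²·(1 − 0.15364583)·46.07/1298 = 0.0010266185.
E: Wₕ = 0.36909712; term = 0.36909712²·(1 − 0.05318077)·31.2/897 = 0.0044865295.
Sum = 0.015308252.

0.01531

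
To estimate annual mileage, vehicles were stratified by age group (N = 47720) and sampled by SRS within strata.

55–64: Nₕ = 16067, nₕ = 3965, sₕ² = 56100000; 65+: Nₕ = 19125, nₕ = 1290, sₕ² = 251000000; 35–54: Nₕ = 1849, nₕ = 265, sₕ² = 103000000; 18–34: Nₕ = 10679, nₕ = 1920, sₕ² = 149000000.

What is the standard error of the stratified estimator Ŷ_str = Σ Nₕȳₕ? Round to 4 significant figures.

8.804 × 10^6

Var(Ŷ_str) = Σₕ Nₕ²(1 − fₕ)sₕ²/nₕ.
55–64: 16067²·(1 − 3965/16067)·56100000/3965 = 2.7511332 × 10^12.
65+: 19125²·(1 − 1290/19125)·251000000/1290 = 6.6367975 × 10^13.
35–54: 1849²·(1 − 265/1849)·103000000/265 = 1.13837 × 10^12.
18–34: 10679²·(1 − 1920/10679)·149000000/1920 = 7.258889 × 10^12.
Sum = 7.7516367 × 10^13.
SE = √(7.7516367 × 10^13) = 8.804 × 10^6.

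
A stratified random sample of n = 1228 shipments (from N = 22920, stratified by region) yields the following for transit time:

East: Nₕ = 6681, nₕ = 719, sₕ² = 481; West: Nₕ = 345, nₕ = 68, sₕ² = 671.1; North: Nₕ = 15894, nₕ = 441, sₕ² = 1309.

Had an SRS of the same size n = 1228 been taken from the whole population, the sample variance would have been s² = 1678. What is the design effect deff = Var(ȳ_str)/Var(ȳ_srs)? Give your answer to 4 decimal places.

Var(ȳ_str) = Σ Wₕ²(1−fₕ)sₕ²/nₕ with Wₕ = Nₕ/22920:
  East: (6681/22920)²·(1−719/6681)·481/719 = 0.050724807
  West: (345/22920)²·(1−68/345)·671.1/68 = 0.0017953452
  North: (15894/22920)²·(1−441/15894)·1309/441 = 1.3877711
  → Var(ȳ_str) = 1.4402913.
Var(ȳ_srs) = (1 − 1228/22920)·1678/1228 = 1.2932383.
deff = 1.4402913 / 1.2932383 = 1.1137.

1.1137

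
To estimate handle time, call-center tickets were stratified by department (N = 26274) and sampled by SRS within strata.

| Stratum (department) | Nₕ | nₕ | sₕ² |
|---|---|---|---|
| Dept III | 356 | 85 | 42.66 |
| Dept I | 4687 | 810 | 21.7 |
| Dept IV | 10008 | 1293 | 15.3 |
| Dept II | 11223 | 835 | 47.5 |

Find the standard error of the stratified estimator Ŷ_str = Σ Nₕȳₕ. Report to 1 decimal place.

2863.5

Var(Ŷ_str) = Σₕ Nₕ²(1 − fₕ)sₕ²/nₕ.
Dept III: 356²·(1 − 85/356)·42.66/85 = 48419.602.
Dept I: 4687²·(1 − 810/4687)·21.7/810 = 486816.7.
Dept IV: 10008²·(1 − 1293/10008)·15.3/1293 = 1.0320663 × 10^6.
Dept II: 11223²·(1 − 835/11223)·47.5/835 = 6.6320538 × 10^6.
Sum = 8.1993564 × 10^6.
SE = √(8.1993564 × 10^6) = 2863.5.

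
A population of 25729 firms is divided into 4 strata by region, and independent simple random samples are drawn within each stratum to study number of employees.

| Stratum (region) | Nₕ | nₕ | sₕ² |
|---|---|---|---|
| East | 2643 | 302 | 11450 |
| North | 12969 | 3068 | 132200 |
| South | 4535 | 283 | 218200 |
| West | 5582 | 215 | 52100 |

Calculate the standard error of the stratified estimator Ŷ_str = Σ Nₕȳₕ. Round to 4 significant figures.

Var(Ŷ_str) = Σₕ Nₕ²(1 − fₕ)sₕ²/nₕ.
East: 2643²·(1 − 302/2643)·11450/302 = 2.3458332 × 10^8.
North: 12969²·(1 − 3068/12969)·132200/3068 = 5.5330125 × 10^9.
South: 4535²·(1 − 283/4535)·218200/283 = 1.4867531 × 10^10.
West: 5582²·(1 − 215/5582)·52100/215 = 7.2597337 × 10^9.
Sum = 2.7894861 × 10^10.
SE = √(2.7894861 × 10^10) = 167000.

167000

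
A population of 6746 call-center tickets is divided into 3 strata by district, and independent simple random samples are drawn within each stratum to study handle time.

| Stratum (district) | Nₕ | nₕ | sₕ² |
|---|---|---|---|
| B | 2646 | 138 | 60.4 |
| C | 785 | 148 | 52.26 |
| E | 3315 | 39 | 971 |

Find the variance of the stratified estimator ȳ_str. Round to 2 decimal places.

6.01

Var(ȳ_str) = Σₕ Wₕ²(1 − fₕ)sₕ²/nₕ with Wₕ = Nₕ/N, N = 6746.
B: Wₕ = 0.39223243; term = 0.39223243²·(1 − 0.05215420)·60.4/138 = 0.063823784.
C: Wₕ = 0.11636525; term = 0.11636525²·(1 − 0.18853503)·52.26/148 = 0.0038799319.
E: Wₕ = 0.49140231; term = 0.49140231²·(1 − 0.01176471)·971/39 = 5.941408.
Sum = 6.0091117.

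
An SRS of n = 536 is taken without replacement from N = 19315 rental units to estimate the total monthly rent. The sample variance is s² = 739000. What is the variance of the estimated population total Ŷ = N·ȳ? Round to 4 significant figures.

5.001 × 10^11

Var(Ŷ) = N²·Var(ȳ) = N²·(1 − n/N)·s²/n.
f = 536/19315 = 0.02775045; Var(ȳ) = 0.97224955·739000/536 = 1340.4709.
Var(Ŷ) = 19315² · 1340.4709 = 5.0008844 × 10^11.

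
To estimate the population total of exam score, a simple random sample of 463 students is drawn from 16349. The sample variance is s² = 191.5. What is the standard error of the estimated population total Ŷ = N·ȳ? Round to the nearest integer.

Var(Ŷ) = N²·Var(ȳ) = N²·(1 − n/N)·s²/n.
f = 463/16349 = 0.02831977; Var(ȳ) = 0.97168023·191.5/463 = 0.40189366.
Var(Ŷ) = 16349² · 0.40189366 = 1.0742208 × 10^8.
SE(Ŷ) = √(1.0742208 × 10^8) = 10364.

10364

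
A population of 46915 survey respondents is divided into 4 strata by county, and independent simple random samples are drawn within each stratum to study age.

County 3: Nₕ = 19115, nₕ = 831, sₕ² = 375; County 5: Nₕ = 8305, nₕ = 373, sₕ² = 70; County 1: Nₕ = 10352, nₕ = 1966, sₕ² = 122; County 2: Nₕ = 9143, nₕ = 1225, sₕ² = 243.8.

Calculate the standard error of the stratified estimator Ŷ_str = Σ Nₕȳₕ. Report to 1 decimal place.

13779.5

Var(Ŷ_str) = Σₕ Nₕ²(1 − fₕ)sₕ²/nₕ.
County 3: 19115²·(1 − 831/19115)·375/831 = 1.57716 × 10^8.
County 5: 8305²·(1 − 373/8305)·70/373 = 1.2362649 × 10^7.
County 1: 10352²·(1 − 1966/10352)·122/1966 = 5.387105 × 10^6.
County 2: 9143²·(1 − 1225/9143)·243.8/1225 = 1.4407938 × 10^7.
Sum = 1.8987369 × 10^8.
SE = √(1.8987369 × 10^8) = 13779.5.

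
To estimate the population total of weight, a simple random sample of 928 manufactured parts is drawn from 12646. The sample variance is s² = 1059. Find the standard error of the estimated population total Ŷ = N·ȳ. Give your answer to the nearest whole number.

Var(Ŷ) = N²·Var(ȳ) = N²·(1 − n/N)·s²/n.
f = 928/12646 = 0.07338289; Var(ȳ) = 0.92661711·1059/928 = 1.0574219.
Var(Ŷ) = 12646² · 1.0574219 = 1.691043 × 10^8.
SE(Ŷ) = √(1.691043 × 10^8) = 13004.

13004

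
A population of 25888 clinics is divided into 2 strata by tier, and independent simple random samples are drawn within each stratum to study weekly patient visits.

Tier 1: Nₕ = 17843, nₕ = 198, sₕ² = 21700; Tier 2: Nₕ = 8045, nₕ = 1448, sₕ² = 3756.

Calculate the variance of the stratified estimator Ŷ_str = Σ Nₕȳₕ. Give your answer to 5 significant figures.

Var(Ŷ_str) = Σₕ Nₕ²(1 − fₕ)sₕ²/nₕ.
Tier 1: 17843²·(1 − 198/17843)·21700/198 = 3.4505163 × 10^10.
Tier 2: 8045²·(1 − 1448/8045)·3756/1448 = 1.3766691 × 10^8.
Sum = 3.464283 × 10^10.

3.4643 × 10^10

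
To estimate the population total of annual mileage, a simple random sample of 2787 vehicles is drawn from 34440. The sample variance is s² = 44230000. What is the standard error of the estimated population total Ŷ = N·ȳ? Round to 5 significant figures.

4.1594 × 10^6

Var(Ŷ) = N²·Var(ȳ) = N²·(1 − n/N)·s²/n.
f = 2787/34440 = 0.08092334; Var(ȳ) = 0.91907666·44230000/2787 = 14585.849.
Var(Ŷ) = 34440² · 14585.849 = 1.7300474 × 10^13.
SE(Ŷ) = √(1.7300474 × 10^13) = 4.1594 × 10^6.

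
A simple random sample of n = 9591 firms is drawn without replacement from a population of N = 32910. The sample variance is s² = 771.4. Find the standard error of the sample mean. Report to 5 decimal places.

0.23873

Under SRS without replacement, Var(ȳ) = (1 − f)·s²/n with f = n/N = 9591/32910 = 0.29143118.
Var(ȳ) = (1 − 0.29143118)·771.4/9591 = 0.70856882·0.080429569 = 0.056989885.
SE(ȳ) = √(0.056989885) = 0.23873.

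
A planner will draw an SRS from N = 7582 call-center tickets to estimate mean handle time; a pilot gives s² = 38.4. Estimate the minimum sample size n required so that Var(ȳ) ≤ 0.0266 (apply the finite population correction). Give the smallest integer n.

Without fpc, n₀ = s²/D = 38.4/0.0266 = 1443.6090.
With fpc, (1 − n/N)·s²/n ≤ D requires n ≥ n₀/(1 + n₀/N) = 1443.6090/(1 + 1443.6090/7582) = 1212.7097.
Rounding up, n = 1213.

1213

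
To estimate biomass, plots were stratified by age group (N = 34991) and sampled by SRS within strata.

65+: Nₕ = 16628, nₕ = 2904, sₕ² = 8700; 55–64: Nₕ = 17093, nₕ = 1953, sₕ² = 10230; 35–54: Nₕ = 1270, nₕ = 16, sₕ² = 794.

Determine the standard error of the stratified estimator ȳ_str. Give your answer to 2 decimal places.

1.32

Var(ȳ_str) = Σₕ Wₕ²(1 − fₕ)sₕ²/nₕ with Wₕ = Nₕ/N, N = 34991.
65+: Wₕ = 0.47520791; term = 0.47520791²·(1 − 0.17464518)·8700/2904 = 0.55838103.
55–64: Wₕ = 0.48849704; term = 0.48849704²·(1 − 0.11425730)·10230/1953 = 1.1071459.
35–54: Wₕ = 0.03629505; term = 0.03629505²·(1 − 0.01259843)·794/16 = 0.064548933.
Sum = 1.7300759.
SE = √(1.7300759) = 1.32.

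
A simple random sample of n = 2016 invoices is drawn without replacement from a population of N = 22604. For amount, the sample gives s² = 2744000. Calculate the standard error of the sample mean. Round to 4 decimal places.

35.2096

Under SRS without replacement, Var(ȳ) = (1 − f)·s²/n with f = n/N = 2016/22604 = 0.08918775.
Var(ȳ) = (1 − 0.08918775)·2744000/2016 = 0.91081225·1361.1111 = 1239.7167.
SE(ȳ) = √(1239.7167) = 35.2096.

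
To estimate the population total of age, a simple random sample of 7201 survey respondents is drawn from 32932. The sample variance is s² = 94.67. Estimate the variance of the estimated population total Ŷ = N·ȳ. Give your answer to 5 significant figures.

1.1140 × 10^7

Var(Ŷ) = N²·Var(ȳ) = N²·(1 − n/N)·s²/n.
f = 7201/32932 = 0.21866270; Var(ȳ) = 0.78133730·94.67/7201 = 0.010272074.
Var(Ŷ) = 32932² · 0.010272074 = 1.1140235 × 10^7.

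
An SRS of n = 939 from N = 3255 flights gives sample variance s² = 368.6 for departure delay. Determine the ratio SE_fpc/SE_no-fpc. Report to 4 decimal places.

f = n/N = 939/3255 = 0.28847926.
SE_no-fpc = √(s²/n) = 0.62653433; SE_fpc = √((1−f)s²/n) = 0.52849228.
Ratio = √(1−f) = 0.84351689.

0.8435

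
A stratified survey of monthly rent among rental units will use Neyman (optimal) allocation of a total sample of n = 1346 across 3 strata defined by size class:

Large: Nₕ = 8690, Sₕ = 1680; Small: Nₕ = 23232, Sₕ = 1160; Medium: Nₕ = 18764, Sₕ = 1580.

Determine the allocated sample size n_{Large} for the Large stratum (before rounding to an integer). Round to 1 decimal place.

Neyman allocation: nₕ = n·NₕSₕ / Σⱼ NⱼSⱼ.
Σ NⱼSⱼ = 8690·1680 + 23232·1160 + 18764·1580 = 7.119544 × 10^7.
n_{Large} = 1346·8690·1680 / (7.119544 × 10^7) = 276.0.

276.0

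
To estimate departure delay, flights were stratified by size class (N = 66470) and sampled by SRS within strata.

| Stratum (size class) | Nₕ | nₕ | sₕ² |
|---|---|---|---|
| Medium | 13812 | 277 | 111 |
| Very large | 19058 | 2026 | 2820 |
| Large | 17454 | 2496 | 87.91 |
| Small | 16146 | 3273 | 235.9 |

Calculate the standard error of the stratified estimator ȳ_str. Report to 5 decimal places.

Var(ȳ_str) = Σₕ Wₕ²(1 − fₕ)sₕ²/nₕ with Wₕ = Nₕ/N, N = 66470.
Medium: Wₕ = 0.20779299; term = 0.20779299²·(1 − 0.02005502)·111/277 = 0.016955347.
Very large: Wₕ = 0.28671581; term = 0.28671581²·(1 − 0.10630706)·2820/2026 = 0.10225894.
Large: Wₕ = 0.26258462; term = 0.26258462²·(1 − 0.14300447)·87.91/2496 = 0.0020811857.
Small: Wₕ = 0.24290657; term = 0.24290657²·(1 − 0.20271275)·235.9/3273 = 0.0033905901.
Sum = 0.12468606.
SE = √(0.12468606) = 0.35311.

0.35311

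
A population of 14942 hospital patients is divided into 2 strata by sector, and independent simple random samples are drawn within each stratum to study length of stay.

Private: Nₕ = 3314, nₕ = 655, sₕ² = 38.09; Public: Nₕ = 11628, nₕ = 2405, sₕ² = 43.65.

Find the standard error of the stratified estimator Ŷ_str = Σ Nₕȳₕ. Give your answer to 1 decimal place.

Var(Ŷ_str) = Σₕ Nₕ²(1 − fₕ)sₕ²/nₕ.
Private: 3314²·(1 − 655/3314)·38.09/655 = 512437.04.
Public: 11628²·(1 − 2405/11628)·43.65/2405 = 1.9464641 × 10^6.
Sum = 2.4589011 × 10^6.
SE = √(2.4589011 × 10^6) = 1568.1.

1568.1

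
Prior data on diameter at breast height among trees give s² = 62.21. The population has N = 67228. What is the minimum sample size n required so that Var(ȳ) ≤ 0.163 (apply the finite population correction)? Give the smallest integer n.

380

Without fpc, n₀ = s²/D = 62.21/0.163 = 381.6564.
With fpc, (1 − n/N)·s²/n ≤ D requires n ≥ n₀/(1 + n₀/N) = 381.6564/(1 + 381.6564/67228) = 379.5020.
Rounding up, n = 380.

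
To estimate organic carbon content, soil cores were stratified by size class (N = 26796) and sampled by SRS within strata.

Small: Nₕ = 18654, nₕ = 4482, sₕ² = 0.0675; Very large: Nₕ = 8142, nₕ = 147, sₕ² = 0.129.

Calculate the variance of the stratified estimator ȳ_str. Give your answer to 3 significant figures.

Var(ȳ_str) = Σₕ Wₕ²(1 − fₕ)sₕ²/nₕ with Wₕ = Nₕ/N, N = 26796.
Small: Wₕ = 0.69614868; term = 0.69614868²·(1 − 0.24027018)·0.0675/4482 = 5.5449176 × 10^-6.
Very large: Wₕ = 0.30385132; term = 0.30385132²·(1 − 0.01805453)·0.129/147 = 7.955766 × 10^-5.
Sum = 8.5102578 × 10^-5.

8.51 × 10^-5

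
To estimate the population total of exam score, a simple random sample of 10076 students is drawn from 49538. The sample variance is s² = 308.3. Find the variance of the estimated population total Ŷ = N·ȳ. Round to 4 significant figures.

5.981 × 10^7

Var(Ŷ) = N²·Var(ȳ) = N²·(1 − n/N)·s²/n.
f = 10076/49538 = 0.20339941; Var(ȳ) = 0.79660059·308.3/10076 = 0.024373954.
Var(Ŷ) = 49538² · 0.024373954 = 5.9814011 × 10^7.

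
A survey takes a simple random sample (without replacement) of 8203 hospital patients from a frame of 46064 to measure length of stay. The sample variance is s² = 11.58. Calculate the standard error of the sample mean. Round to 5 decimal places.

Under SRS without replacement, Var(ȳ) = (1 − f)·s²/n with f = n/N = 8203/46064 = 0.17807833.
Var(ȳ) = (1 − 0.17807833)·11.58/8203 = 0.82192167·0.0014116787 = 0.0011602893.
SE(ȳ) = √(0.0011602893) = 0.03406.

0.03406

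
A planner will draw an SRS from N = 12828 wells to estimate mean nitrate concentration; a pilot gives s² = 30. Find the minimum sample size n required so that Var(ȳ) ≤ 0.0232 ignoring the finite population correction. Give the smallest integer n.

Without fpc, n₀ = s²/D = 30/0.0232 = 1293.1034.
Rounding up, n = 1294.

1294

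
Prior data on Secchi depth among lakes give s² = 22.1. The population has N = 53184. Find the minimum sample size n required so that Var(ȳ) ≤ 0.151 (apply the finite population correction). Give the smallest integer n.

146

Without fpc, n₀ = s²/D = 22.1/0.151 = 146.3576.
With fpc, (1 − n/N)·s²/n ≤ D requires n ≥ n₀/(1 + n₀/N) = 146.3576/(1 + 146.3576/53184) = 145.9559.
Rounding up, n = 146.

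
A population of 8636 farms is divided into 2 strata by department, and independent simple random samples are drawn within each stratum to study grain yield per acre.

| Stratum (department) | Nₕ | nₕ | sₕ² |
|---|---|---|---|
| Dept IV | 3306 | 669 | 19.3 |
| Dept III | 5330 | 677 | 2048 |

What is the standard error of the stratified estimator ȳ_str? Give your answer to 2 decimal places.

Var(ȳ_str) = Σₕ Wₕ²(1 − fₕ)sₕ²/nₕ with Wₕ = Nₕ/N, N = 8636.
Dept IV: Wₕ = 0.38281612; term = 0.38281612²·(1 − 0.20235935)·19.3/669 = 0.0033722433.
Dept III: Wₕ = 0.61718388; term = 0.61718388²·(1 − 0.12701689)·2048/677 = 1.0059497.
Sum = 1.0093219.
SE = √(1.0093219) = 1.00.

1.00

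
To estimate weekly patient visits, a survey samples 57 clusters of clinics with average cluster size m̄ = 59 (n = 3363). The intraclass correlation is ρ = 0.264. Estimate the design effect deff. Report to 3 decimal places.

deff = 1 + (59 − 1)·0.264 = 1 + 15.312 = 16.312.

16.312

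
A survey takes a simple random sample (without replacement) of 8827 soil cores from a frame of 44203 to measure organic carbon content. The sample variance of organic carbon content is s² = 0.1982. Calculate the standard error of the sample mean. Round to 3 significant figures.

0.00424

Under SRS without replacement, Var(ȳ) = (1 − f)·s²/n with f = n/N = 8827/44203 = 0.19969233.
Var(ȳ) = (1 − 0.19969233)·0.1982/8827 = 0.80030767·2.2453835 × 10^-5 = 1.7969976 × 10^-5.
SE(ȳ) = √(1.7969976 × 10^-5) = 0.00424.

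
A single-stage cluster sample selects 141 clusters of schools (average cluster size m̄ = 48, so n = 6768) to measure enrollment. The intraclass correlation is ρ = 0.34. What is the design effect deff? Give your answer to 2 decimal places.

16.98

deff = 1 + (48 − 1)·0.34 = 1 + 15.98 = 16.98.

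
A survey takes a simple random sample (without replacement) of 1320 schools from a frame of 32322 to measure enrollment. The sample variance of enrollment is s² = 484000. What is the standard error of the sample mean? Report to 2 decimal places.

Under SRS without replacement, Var(ȳ) = (1 − f)·s²/n with f = n/N = 1320/32322 = 0.04083906.
Var(ȳ) = (1 − 0.04083906)·484000/1320 = 0.95916094·366.66667 = 351.69235.
SE(ȳ) = √(351.69235) = 18.75.

18.75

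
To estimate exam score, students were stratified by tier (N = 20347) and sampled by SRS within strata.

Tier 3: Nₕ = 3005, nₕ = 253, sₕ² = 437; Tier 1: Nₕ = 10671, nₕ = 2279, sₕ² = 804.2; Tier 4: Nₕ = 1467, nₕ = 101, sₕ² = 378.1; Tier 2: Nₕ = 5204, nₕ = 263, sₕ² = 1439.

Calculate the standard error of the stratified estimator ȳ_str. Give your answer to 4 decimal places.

0.6847

Var(ȳ_str) = Σₕ Wₕ²(1 − fₕ)sₕ²/nₕ with Wₕ = Nₕ/N, N = 20347.
Tier 3: Wₕ = 0.14768762; term = 0.14768762²·(1 − 0.08419301)·437/253 = 0.034502698.
Tier 1: Wₕ = 0.52445078; term = 0.52445078²·(1 − 0.21356949)·804.2/2279 = 0.076328999.
Tier 4: Wₕ = 0.07209908; term = 0.07209908²·(1 − 0.06884799)·378.1/101 = 0.018120298.
Tier 2: Wₕ = 0.25576252; term = 0.25576252²·(1 − 0.05053805)·1439/263 = 0.33982585.
Sum = 0.46877785.
SE = √(0.46877785) = 0.6847.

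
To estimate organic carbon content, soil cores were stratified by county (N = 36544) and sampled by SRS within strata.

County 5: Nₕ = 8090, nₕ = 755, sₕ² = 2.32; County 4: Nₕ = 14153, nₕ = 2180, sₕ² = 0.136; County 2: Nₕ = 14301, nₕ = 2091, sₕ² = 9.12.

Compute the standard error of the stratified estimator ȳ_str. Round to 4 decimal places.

0.0267

Var(ȳ_str) = Σₕ Wₕ²(1 − fₕ)sₕ²/nₕ with Wₕ = Nₕ/N, N = 36544.
County 5: Wₕ = 0.22137697; term = 0.22137697²·(1 − 0.09332509)·2.32/755 = 1.3653925 × 10^-4.
County 4: Wₕ = 0.38728656; term = 0.38728656²·(1 − 0.15403095)·0.136/2180 = 7.9159263 × 10^-6.
County 2: Wₕ = 0.39133647; term = 0.39133647²·(1 − 0.14621355)·9.12/2091 = 5.7028338 × 10^-4.
Sum = 7.1473856 × 10^-4.
SE = √(7.1473856 × 10^-4) = 0.0267.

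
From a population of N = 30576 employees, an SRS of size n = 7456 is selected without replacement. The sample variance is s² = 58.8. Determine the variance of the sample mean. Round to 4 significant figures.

0.005963

Under SRS without replacement, Var(ȳ) = (1 − f)·s²/n with f = n/N = 7456/30576 = 0.24385139.
Var(ȳ) = (1 − 0.24385139)·58.8/7456 = 0.75614861·0.0078862661 = 0.0059631892.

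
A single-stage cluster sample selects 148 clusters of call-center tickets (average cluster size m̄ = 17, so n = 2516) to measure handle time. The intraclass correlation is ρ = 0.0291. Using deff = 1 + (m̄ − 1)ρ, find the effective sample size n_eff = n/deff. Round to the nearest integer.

deff = 1 + (17 − 1)·0.0291 = 1 + 0.4656 = 1.4656.
n_eff = 2516 / 1.4656 = 1717.

1717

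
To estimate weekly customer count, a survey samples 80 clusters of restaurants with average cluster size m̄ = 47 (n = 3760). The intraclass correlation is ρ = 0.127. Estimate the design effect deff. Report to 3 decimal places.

6.842

deff = 1 + (47 − 1)·0.127 = 1 + 5.842 = 6.842.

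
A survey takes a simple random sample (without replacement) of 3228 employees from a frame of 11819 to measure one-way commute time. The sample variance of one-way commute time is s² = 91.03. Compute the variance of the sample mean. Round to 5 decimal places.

Under SRS without replacement, Var(ȳ) = (1 − f)·s²/n with f = n/N = 3228/11819 = 0.27311955.
Var(ȳ) = (1 − 0.27311955)·91.03/3228 = 0.72688045·0.028200124 = 0.020498119.

0.02050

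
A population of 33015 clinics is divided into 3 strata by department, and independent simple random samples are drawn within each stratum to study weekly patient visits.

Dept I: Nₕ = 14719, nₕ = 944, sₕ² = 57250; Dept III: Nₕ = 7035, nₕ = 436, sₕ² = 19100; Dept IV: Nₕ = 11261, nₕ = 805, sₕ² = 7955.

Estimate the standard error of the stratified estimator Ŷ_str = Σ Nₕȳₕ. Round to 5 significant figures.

124470

Var(Ŷ_str) = Σₕ Nₕ²(1 − fₕ)sₕ²/nₕ.
Dept I: 14719²·(1 − 944/14719)·57250/944 = 1.2296271 × 10^10.
Dept III: 7035²·(1 − 436/7035)·19100/436 = 2.0337104 × 10^9.
Dept IV: 11261²·(1 − 805/11261)·7955/805 = 1.1635548 × 10^9.
Sum = 1.5493536 × 10^10.
SE = √(1.5493536 × 10^10) = 124470.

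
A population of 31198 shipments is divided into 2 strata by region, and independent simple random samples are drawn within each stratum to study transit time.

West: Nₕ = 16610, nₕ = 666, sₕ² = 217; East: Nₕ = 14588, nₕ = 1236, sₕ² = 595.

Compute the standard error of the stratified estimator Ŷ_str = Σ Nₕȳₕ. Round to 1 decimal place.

13418.4

Var(Ŷ_str) = Σₕ Nₕ²(1 − fₕ)sₕ²/nₕ.
West: 16610²·(1 − 666/16610)·217/666 = 8.6288401 × 10^7.
East: 14588²·(1 − 1236/14588)·595/1236 = 9.376496 × 10^7.
Sum = 1.8005336 × 10^8.
SE = √(1.8005336 × 10^8) = 13418.4.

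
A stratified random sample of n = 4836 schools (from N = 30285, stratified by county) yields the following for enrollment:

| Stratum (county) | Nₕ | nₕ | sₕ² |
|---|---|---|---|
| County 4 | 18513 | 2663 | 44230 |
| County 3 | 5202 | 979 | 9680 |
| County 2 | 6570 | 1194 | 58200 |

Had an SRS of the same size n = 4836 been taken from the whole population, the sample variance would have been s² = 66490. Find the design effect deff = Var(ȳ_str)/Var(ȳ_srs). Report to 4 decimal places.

Var(ȳ_str) = Σ Wₕ²(1−fₕ)sₕ²/nₕ with Wₕ = Nₕ/30285:
  County 4: (18513/30285)²·(1−2663/18513)·44230/2663 = 5.3136958
  County 3: (5202/30285)²·(1−979/5202)·9680/979 = 0.23682576
  County 2: (6570/30285)²·(1−1194/6570)·58200/1194 = 1.8771031
  → Var(ȳ_str) = 7.4276247.
Var(ȳ_srs) = (1 − 4836/30285)·66490/4836 = 11.55349.
deff = 7.4276247 / 11.55349 = 0.6429.

0.6429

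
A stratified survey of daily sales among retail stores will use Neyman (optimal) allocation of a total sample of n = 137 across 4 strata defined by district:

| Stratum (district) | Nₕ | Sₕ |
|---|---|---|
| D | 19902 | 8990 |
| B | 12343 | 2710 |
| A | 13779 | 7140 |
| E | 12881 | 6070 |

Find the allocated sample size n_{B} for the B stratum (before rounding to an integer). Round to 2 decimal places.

11.78

Neyman allocation: nₕ = n·NₕSₕ / Σⱼ NⱼSⱼ.
Σ NⱼSⱼ = 19902·8990 + 12343·2710 + 13779·7140 + 12881·6070 = 3.8893824 × 10^8.
n_{B} = 137·12343·2710 / (3.8893824 × 10^8) = 11.78.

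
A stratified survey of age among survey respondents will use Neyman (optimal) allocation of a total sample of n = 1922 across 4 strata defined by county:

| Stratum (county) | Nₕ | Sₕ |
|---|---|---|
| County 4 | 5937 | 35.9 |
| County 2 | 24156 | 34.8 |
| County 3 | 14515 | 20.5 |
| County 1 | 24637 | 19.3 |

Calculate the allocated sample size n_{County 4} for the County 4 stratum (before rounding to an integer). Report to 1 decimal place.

Neyman allocation: nₕ = n·NₕSₕ / Σⱼ NⱼSⱼ.
Σ NⱼSⱼ = 5937·35.9 + 24156·34.8 + 14515·20.5 + 24637·19.3 = 1.8268187 × 10^6.
n_{County 4} = 1922·5937·35.9 / (1.8268187 × 10^6) = 224.2.

224.2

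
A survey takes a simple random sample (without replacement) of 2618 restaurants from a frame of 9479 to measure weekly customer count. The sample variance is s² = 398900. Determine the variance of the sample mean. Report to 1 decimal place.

110.3

Under SRS without replacement, Var(ȳ) = (1 − f)·s²/n with f = n/N = 2618/9479 = 0.27618947.
Var(ȳ) = (1 − 0.27618947)·398900/2618 = 0.72381053·152.36822 = 110.28572.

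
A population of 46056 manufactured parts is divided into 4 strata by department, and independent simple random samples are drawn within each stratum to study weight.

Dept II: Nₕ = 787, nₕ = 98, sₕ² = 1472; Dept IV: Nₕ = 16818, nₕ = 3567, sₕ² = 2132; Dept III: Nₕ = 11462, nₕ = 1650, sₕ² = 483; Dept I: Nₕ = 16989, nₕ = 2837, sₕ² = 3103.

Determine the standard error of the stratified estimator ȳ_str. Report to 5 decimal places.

Var(ȳ_str) = Σₕ Wₕ²(1 − fₕ)sₕ²/nₕ with Wₕ = Nₕ/N, N = 46056.
Dept II: Wₕ = 0.01708789; term = 0.01708789²·(1 − 0.12452351)·1472/98 = 0.0038397527.
Dept IV: Wₕ = 0.36516415; term = 0.36516415²·(1 − 0.21209418)·2132/3567 = 0.062796387.
Dept III: Wₕ = 0.24887094; term = 0.24887094²·(1 − 0.14395393)·483/1650 = 0.015520607.
Dept I: Wₕ = 0.36887702; term = 0.36887702²·(1 − 0.16699041)·3103/2837 = 0.12397544.
Sum = 0.20613219.
SE = √(0.20613219) = 0.45402.

0.45402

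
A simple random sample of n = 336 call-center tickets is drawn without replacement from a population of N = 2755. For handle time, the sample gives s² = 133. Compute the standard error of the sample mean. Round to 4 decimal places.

Under SRS without replacement, Var(ȳ) = (1 − f)·s²/n with f = n/N = 336/2755 = 0.12196007.
Var(ȳ) = (1 − 0.12196007)·133/336 = 0.87803993·0.39583333 = 0.34755747.
SE(ȳ) = √(0.34755747) = 0.5895.

0.5895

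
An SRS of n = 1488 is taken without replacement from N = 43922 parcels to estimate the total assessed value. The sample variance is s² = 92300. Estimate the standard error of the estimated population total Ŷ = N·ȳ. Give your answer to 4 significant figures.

Var(Ŷ) = N²·Var(ȳ) = N²·(1 − n/N)·s²/n.
f = 1488/43922 = 0.03387824; Var(ȳ) = 0.96612176·92300/1488 = 59.928117.
Var(Ŷ) = 43922² · 59.928117 = 1.1560985 × 10^11.
SE(Ŷ) = √(1.1560985 × 10^11) = 340000.

340000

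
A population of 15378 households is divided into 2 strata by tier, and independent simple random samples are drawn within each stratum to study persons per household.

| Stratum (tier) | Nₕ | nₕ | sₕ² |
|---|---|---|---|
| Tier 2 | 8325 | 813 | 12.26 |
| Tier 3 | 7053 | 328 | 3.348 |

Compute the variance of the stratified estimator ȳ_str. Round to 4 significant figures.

Var(ȳ_str) = Σₕ Wₕ²(1 − fₕ)sₕ²/nₕ with Wₕ = Nₕ/N, N = 15378.
Tier 2: Wₕ = 0.54135778; term = 0.54135778²·(1 − 0.09765766)·12.26/813 = 0.0039878612.
Tier 3: Wₕ = 0.45864222; term = 0.45864222²·(1 − 0.04650503)·3.348/328 = 0.0020472839.
Sum = 0.0060351451.

0.006035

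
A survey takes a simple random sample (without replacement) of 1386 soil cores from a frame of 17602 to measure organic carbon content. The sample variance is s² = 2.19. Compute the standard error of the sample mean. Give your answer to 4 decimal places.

0.0382

Under SRS without replacement, Var(ȳ) = (1 − f)·s²/n with f = n/N = 1386/17602 = 0.07874105.
Var(ȳ) = (1 − 0.07874105)·2.19/1386 = 0.92125895·0.0015800866 = 0.0014556689.
SE(ȳ) = √(0.0014556689) = 0.0382.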